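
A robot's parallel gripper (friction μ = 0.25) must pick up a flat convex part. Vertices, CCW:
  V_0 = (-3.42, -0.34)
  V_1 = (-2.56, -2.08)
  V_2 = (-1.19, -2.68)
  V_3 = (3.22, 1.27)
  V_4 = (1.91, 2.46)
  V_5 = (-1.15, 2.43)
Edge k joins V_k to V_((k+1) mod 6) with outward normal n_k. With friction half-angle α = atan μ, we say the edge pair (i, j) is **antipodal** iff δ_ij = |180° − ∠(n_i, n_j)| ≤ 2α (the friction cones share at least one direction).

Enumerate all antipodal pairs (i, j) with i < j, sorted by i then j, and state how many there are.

count = 4; pairs: (0,3), (1,3), (1,4), (2,5)

α = atan 0.25 = 14.04°;  2α = 28.07°
n_0 = (-0.8965, -0.4431)
n_1 = (-0.4012, -0.9160)
n_2 = (+0.6672, -0.7449)
n_3 = (+0.6724, +0.7402)
n_4 = (-0.0098, +1.0000)
n_5 = (-0.7735, +0.6338)
  (0,1): δ = 139.95°  ·
  (0,2): δ = 74.45°  ·
  (0,3): δ = 21.45°  ✓
  (0,4): δ = 64.26°  ·
  (0,5): δ = 114.36°  ·
  (1,2): δ = 114.50°  ·
  (1,3): δ = 18.60°  ✓
  (1,4): δ = 24.21°  ✓
  (1,5): δ = 74.32°  ·
  (2,3): δ = 84.10°  ·
  (2,4): δ = 41.29°  ·
  (2,5): δ = 8.82°  ✓
  (3,4): δ = 137.19°  ·
  (3,5): δ = 87.08°  ·
  (4,5): δ = 129.90°  ·
antipodal pairs: 4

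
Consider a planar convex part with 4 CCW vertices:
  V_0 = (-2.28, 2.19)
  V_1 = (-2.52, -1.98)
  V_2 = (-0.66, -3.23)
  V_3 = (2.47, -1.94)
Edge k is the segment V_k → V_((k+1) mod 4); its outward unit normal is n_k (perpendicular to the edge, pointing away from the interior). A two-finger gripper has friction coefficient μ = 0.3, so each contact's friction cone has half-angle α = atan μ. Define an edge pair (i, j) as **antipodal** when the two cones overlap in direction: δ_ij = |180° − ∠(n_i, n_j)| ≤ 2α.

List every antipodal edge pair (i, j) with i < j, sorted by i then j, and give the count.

count = 1; pairs: (1,3)

α = atan 0.3 = 16.70°;  2α = 33.40°
n_0 = (-0.9983, +0.0575)
n_1 = (-0.5578, -0.8300)
n_2 = (+0.3810, -0.9246)
n_3 = (+0.6561, +0.7546)
  (0,1): δ = 120.61°  ·
  (0,2): δ = 64.31°  ·
  (0,3): δ = 52.29°  ·
  (1,2): δ = 123.70°  ·
  (1,3): δ = 7.10°  ✓
  (2,3): δ = 63.40°  ·
antipodal pairs: 1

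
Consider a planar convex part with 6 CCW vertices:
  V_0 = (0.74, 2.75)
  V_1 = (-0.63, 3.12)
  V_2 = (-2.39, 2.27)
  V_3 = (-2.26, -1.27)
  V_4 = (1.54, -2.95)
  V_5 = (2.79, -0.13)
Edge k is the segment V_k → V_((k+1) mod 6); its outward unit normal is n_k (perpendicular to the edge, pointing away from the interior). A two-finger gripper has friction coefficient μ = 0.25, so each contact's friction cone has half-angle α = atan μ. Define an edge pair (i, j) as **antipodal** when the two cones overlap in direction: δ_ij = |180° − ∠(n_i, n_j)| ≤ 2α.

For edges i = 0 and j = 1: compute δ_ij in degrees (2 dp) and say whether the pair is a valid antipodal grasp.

α = atan 0.25 = 14.04°;  2α = 28.07°
edge 0: e_0 = (-1.37, +0.37);  n_0 = (+0.2607, +0.9654)
edge 1: e_1 = (-1.76, -0.85);  n_1 = (-0.4349, +0.9005)
∠(n_0, n_1) = 40.89°
δ = |180° − 40.89°| = 139.11°
139.11° > 2α = 28.07°  →  invalid

δ = 139.11°, invalid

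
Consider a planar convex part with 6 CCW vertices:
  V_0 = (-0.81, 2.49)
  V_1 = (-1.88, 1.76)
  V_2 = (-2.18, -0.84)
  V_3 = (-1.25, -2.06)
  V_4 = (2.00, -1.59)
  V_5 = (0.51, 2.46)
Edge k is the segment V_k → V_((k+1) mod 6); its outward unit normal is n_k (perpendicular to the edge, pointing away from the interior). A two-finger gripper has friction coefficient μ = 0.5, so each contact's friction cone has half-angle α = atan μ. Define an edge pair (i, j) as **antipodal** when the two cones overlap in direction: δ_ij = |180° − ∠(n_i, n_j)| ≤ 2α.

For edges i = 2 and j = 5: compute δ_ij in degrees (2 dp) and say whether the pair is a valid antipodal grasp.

δ = 51.38°, valid

α = atan 0.5 = 26.57°;  2α = 53.13°
edge 2: e_2 = (+0.93, -1.22);  n_2 = (-0.7953, -0.6062)
edge 5: e_5 = (-1.32, +0.03);  n_5 = (+0.0227, +0.9997)
∠(n_2, n_5) = 128.62°
δ = |180° − 128.62°| = 51.38°
51.38° ≤ 2α = 53.13°  →  valid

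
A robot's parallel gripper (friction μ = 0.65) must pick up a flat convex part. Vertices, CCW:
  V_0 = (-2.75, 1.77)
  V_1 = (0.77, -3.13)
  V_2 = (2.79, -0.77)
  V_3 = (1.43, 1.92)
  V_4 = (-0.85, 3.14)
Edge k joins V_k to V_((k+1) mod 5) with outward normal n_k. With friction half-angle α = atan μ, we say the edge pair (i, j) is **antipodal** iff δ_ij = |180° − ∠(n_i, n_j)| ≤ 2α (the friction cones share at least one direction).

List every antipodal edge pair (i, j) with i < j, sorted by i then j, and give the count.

count = 3; pairs: (0,2), (0,3), (1,4)

α = atan 0.65 = 33.02°;  2α = 66.05°
n_0 = (-0.8122, -0.5834)
n_1 = (+0.7597, -0.6503)
n_2 = (+0.8924, +0.4512)
n_3 = (+0.4718, +0.8817)
n_4 = (-0.5849, +0.8111)
  (0,1): δ = 76.25°  ·
  (0,2): δ = 8.87°  ✓
  (0,3): δ = 26.16°  ✓
  (0,4): δ = 90.10°  ·
  (1,2): δ = 112.62°  ·
  (1,3): δ = 77.59°  ·
  (1,4): δ = 13.65°  ✓
  (2,3): δ = 144.97°  ·
  (2,4): δ = 81.03°  ·
  (3,4): δ = 116.06°  ·
antipodal pairs: 3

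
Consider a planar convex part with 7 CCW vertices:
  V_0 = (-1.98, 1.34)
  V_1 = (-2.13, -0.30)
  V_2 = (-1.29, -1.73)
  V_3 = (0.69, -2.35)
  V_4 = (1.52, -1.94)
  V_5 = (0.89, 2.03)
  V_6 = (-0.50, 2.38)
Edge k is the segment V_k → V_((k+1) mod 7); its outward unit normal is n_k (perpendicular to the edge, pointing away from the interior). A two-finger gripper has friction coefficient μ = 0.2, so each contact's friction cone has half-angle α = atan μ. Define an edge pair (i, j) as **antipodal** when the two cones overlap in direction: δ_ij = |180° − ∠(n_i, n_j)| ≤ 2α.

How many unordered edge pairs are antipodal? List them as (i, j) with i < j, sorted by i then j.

count = 4; pairs: (0,4), (1,4), (2,5), (3,6)

α = atan 0.2 = 11.31°;  2α = 22.62°
n_0 = (-0.9958, +0.0911)
n_1 = (-0.8622, -0.5065)
n_2 = (-0.2988, -0.9543)
n_3 = (+0.4429, -0.8966)
n_4 = (+0.9876, +0.1567)
n_5 = (+0.2442, +0.9697)
n_6 = (-0.5749, +0.8182)
  (0,1): δ = 144.34°  ·
  (0,2): δ = 102.16°  ·
  (0,3): δ = 58.49°  ·
  (0,4): δ = 14.24°  ✓
  (0,5): δ = 81.09°  ·
  (0,6): δ = 130.32°  ·
  (1,2): δ = 137.82°  ·
  (1,3): δ = 94.14°  ·
  (1,4): δ = 21.41°  ✓
  (1,5): δ = 45.44°  ·
  (1,6): δ = 94.67°  ·
  (2,3): δ = 136.32°  ·
  (2,4): δ = 63.60°  ·
  (2,5): δ = 3.25°  ✓
  (2,6): δ = 52.48°  ·
  (3,4): δ = 107.27°  ·
  (3,5): δ = 40.42°  ·
  (3,6): δ = 8.81°  ✓
  (4,5): δ = 113.15°  ·
  (4,6): δ = 63.92°  ·
  (5,6): δ = 130.77°  ·
antipodal pairs: 4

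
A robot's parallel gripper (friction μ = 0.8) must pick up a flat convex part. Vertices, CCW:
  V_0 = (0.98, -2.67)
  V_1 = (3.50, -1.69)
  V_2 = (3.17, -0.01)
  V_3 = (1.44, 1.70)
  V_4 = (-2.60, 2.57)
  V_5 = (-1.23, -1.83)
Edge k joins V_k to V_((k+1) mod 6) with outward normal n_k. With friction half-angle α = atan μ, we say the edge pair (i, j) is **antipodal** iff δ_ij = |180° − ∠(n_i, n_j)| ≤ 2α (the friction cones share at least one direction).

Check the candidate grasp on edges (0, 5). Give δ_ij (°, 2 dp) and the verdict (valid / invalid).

α = atan 0.8 = 38.66°;  2α = 77.32°
edge 0: e_0 = (+2.52, +0.98);  n_0 = (+0.3624, -0.9320)
edge 5: e_5 = (+2.21, -0.84);  n_5 = (-0.3553, -0.9348)
∠(n_0, n_5) = 42.06°
δ = |180° − 42.06°| = 137.94°
137.94° > 2α = 77.32°  →  invalid

δ = 137.94°, invalid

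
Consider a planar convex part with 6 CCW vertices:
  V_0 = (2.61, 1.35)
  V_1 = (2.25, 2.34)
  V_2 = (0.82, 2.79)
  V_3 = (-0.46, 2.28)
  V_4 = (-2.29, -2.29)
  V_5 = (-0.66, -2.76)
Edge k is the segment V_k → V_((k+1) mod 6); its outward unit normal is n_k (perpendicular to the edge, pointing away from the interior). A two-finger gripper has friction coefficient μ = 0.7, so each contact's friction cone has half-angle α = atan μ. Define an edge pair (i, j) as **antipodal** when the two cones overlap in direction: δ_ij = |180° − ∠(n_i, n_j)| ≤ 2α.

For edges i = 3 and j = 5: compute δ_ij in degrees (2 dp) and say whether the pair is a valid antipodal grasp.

α = atan 0.7 = 34.99°;  2α = 69.98°
edge 3: e_3 = (-1.83, -4.57);  n_3 = (-0.9283, +0.3717)
edge 5: e_5 = (+3.27, +4.11);  n_5 = (+0.7825, -0.6226)
∠(n_3, n_5) = 163.32°
δ = |180° − 163.32°| = 16.68°
16.68° ≤ 2α = 69.98°  →  valid

δ = 16.68°, valid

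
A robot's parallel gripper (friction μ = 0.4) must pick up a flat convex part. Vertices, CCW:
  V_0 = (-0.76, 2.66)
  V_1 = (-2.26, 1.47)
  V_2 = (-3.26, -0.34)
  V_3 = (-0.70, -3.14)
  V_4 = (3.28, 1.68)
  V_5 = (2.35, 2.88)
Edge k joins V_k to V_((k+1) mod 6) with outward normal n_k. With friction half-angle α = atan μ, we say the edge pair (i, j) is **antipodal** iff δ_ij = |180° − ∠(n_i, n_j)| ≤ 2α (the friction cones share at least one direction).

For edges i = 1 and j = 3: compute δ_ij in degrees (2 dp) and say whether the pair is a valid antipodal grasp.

δ = 10.63°, valid

α = atan 0.4 = 21.80°;  2α = 43.60°
edge 1: e_1 = (-1.00, -1.81);  n_1 = (-0.8753, +0.4836)
edge 3: e_3 = (+3.98, +4.82);  n_3 = (+0.7711, -0.6367)
∠(n_1, n_3) = 169.37°
δ = |180° − 169.37°| = 10.63°
10.63° ≤ 2α = 43.60°  →  valid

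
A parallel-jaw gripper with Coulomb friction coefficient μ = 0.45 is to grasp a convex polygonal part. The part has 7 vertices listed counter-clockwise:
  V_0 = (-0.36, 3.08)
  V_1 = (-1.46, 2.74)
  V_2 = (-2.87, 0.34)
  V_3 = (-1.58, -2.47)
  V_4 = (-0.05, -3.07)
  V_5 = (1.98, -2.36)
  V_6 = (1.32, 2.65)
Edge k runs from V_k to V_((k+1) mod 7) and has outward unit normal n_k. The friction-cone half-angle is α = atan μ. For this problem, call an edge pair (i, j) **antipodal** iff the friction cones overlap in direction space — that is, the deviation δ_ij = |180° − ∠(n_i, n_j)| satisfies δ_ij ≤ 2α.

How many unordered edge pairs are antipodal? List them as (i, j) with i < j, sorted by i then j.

α = atan 0.45 = 24.23°;  2α = 48.46°
n_0 = (-0.2953, +0.9554)
n_1 = (-0.8622, +0.5065)
n_2 = (-0.9088, -0.4172)
n_3 = (-0.3651, -0.9310)
n_4 = (+0.3301, -0.9439)
n_5 = (+0.9914, +0.1306)
n_6 = (+0.2480, +0.9688)
  (0,1): δ = 137.61°  ·
  (0,2): δ = 82.52°  ·
  (0,3): δ = 38.59°  ✓
  (0,4): δ = 2.10°  ✓
  (0,5): δ = 80.33°  ·
  (0,6): δ = 148.47°  ·
  (1,2): δ = 124.91°  ·
  (1,3): δ = 80.98°  ·
  (1,4): δ = 40.29°  ✓
  (1,5): δ = 37.94°  ✓
  (1,6): δ = 106.08°  ·
  (2,3): δ = 136.07°  ·
  (2,4): δ = 95.38°  ·
  (2,5): δ = 17.15°  ✓
  (2,6): δ = 50.98°  ·
  (3,4): δ = 139.31°  ·
  (3,5): δ = 61.08°  ·
  (3,6): δ = 7.06°  ✓
  (4,5): δ = 101.77°  ·
  (4,6): δ = 33.63°  ✓
  (5,6): δ = 111.86°  ·
antipodal pairs: 7

count = 7; pairs: (0,3), (0,4), (1,4), (1,5), (2,5), (3,6), (4,6)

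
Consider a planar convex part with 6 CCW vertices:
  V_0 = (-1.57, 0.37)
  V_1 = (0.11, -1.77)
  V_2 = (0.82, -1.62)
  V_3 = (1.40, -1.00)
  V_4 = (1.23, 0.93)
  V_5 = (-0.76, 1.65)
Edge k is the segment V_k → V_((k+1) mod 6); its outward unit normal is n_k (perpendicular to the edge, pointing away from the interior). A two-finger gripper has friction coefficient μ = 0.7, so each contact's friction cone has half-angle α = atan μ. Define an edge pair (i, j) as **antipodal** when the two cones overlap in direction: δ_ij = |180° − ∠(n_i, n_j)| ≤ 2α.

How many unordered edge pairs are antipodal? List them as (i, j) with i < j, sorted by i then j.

α = atan 0.7 = 34.99°;  2α = 69.98°
n_0 = (-0.7866, -0.6175)
n_1 = (+0.2067, -0.9784)
n_2 = (+0.7303, -0.6832)
n_3 = (+0.9961, +0.0877)
n_4 = (+0.3402, +0.9403)
n_5 = (-0.8450, +0.5347)
  (0,1): δ = 116.20°  ·
  (0,2): δ = 81.22°  ·
  (0,3): δ = 33.10°  ✓
  (0,4): δ = 31.98°  ✓
  (0,5): δ = 109.54°  ·
  (1,2): δ = 145.02°  ·
  (1,3): δ = 96.90°  ·
  (1,4): δ = 31.82°  ✓
  (1,5): δ = 45.74°  ✓
  (2,3): δ = 131.88°  ·
  (2,4): δ = 66.80°  ✓
  (2,5): δ = 10.76°  ✓
  (3,4): δ = 114.92°  ·
  (3,5): δ = 37.36°  ✓
  (4,5): δ = 102.44°  ·
antipodal pairs: 7

count = 7; pairs: (0,3), (0,4), (1,4), (1,5), (2,4), (2,5), (3,5)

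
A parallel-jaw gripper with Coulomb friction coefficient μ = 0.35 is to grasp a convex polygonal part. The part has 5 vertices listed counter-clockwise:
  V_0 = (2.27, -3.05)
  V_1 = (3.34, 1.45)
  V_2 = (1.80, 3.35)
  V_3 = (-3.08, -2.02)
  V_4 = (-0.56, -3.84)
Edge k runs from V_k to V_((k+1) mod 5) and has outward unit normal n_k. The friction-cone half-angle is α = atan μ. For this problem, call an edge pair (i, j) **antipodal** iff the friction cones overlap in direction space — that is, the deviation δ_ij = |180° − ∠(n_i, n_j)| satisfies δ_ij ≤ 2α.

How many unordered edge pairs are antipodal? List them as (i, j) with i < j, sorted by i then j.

α = atan 0.35 = 19.29°;  2α = 38.58°
n_0 = (+0.9729, -0.2313)
n_1 = (+0.7769, +0.6297)
n_2 = (-0.7401, +0.6725)
n_3 = (-0.5855, -0.8107)
n_4 = (+0.2689, -0.9632)
  (0,1): δ = 127.60°  ·
  (0,2): δ = 28.89°  ✓
  (0,3): δ = 67.54°  ·
  (0,4): δ = 118.97°  ·
  (1,2): δ = 81.29°  ·
  (1,3): δ = 15.14°  ✓
  (1,4): δ = 66.57°  ·
  (2,3): δ = 83.57°  ·
  (2,4): δ = 32.14°  ✓
  (3,4): δ = 128.57°  ·
antipodal pairs: 3

count = 3; pairs: (0,2), (1,3), (2,4)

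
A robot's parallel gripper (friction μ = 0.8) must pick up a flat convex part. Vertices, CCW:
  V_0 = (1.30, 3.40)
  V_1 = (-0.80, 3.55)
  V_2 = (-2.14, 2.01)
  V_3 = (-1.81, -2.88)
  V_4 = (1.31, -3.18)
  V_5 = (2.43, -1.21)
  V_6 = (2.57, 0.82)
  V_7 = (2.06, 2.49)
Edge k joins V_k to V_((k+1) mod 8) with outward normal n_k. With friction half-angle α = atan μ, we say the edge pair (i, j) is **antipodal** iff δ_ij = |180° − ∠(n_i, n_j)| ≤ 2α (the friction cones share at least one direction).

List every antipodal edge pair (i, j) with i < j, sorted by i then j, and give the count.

α = atan 0.8 = 38.66°;  2α = 77.32°
n_0 = (+0.0712, +0.9975)
n_1 = (-0.7544, +0.6564)
n_2 = (-0.9977, -0.0673)
n_3 = (-0.0957, -0.9954)
n_4 = (+0.8693, -0.4942)
n_5 = (+0.9976, -0.0688)
n_6 = (+0.9564, +0.2921)
n_7 = (+0.7675, +0.6410)
  (0,1): δ = 126.94°  ·
  (0,2): δ = 82.05°  ·
  (0,3): δ = 1.41°  ✓
  (0,4): δ = 64.47°  ✓
  (0,5): δ = 90.14°  ·
  (0,6): δ = 111.07°  ·
  (0,7): δ = 133.95°  ·
  (1,2): δ = 135.11°  ·
  (1,3): δ = 54.46°  ✓
  (1,4): δ = 11.41°  ✓
  (1,5): δ = 37.08°  ✓
  (1,6): δ = 58.01°  ✓
  (1,7): δ = 80.89°  ·
  (2,3): δ = 99.35°  ·
  (2,4): δ = 33.48°  ✓
  (2,5): δ = 7.81°  ✓
  (2,6): δ = 13.12°  ✓
  (2,7): δ = 36.01°  ✓
  (3,4): δ = 114.13°  ·
  (3,5): δ = 88.45°  ·
  (3,6): δ = 67.53°  ✓
  (3,7): δ = 44.64°  ✓
  (4,5): δ = 154.33°  ·
  (4,6): δ = 133.40°  ·
  (4,7): δ = 110.51°  ·
  (5,6): δ = 159.07°  ·
  (5,7): δ = 136.19°  ·
  (6,7): δ = 157.11°  ·
antipodal pairs: 12

count = 12; pairs: (0,3), (0,4), (1,3), (1,4), (1,5), (1,6), (2,4), (2,5), (2,6), (2,7), (3,6), (3,7)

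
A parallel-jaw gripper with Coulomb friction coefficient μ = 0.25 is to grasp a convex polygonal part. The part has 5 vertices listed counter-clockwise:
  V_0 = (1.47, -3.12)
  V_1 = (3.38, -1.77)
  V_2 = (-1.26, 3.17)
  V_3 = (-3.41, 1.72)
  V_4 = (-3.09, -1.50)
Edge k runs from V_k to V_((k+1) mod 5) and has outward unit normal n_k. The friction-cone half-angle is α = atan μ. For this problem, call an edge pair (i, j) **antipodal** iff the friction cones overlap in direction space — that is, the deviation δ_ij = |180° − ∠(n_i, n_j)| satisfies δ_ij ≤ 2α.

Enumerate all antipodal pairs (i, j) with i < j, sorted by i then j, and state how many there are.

α = atan 0.25 = 14.04°;  2α = 28.07°
n_0 = (+0.5772, -0.8166)
n_1 = (+0.7289, +0.6846)
n_2 = (-0.5591, +0.8291)
n_3 = (-0.9951, -0.0989)
n_4 = (-0.3348, -0.9423)
  (0,1): δ = 82.05°  ·
  (0,2): δ = 1.26°  ✓
  (0,3): δ = 60.42°  ·
  (0,4): δ = 125.19°  ·
  (1,2): δ = 99.21°  ·
  (1,3): δ = 37.53°  ·
  (1,4): δ = 27.24°  ✓
  (2,3): δ = 118.32°  ·
  (2,4): δ = 53.55°  ·
  (3,4): δ = 115.23°  ·
antipodal pairs: 2

count = 2; pairs: (0,2), (1,4)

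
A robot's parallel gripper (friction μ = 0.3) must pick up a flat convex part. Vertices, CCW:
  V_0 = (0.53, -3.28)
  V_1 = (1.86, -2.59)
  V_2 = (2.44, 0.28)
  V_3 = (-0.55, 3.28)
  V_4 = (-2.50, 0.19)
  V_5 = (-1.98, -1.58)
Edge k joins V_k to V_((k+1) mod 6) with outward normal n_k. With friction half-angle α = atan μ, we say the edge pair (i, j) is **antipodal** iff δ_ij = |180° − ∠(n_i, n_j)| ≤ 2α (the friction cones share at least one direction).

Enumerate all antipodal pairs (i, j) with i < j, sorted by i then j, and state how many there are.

α = atan 0.3 = 16.70°;  2α = 33.40°
n_0 = (+0.4605, -0.8877)
n_1 = (+0.9802, -0.1981)
n_2 = (+0.7083, +0.7059)
n_3 = (-0.8457, +0.5337)
n_4 = (-0.9595, -0.2819)
n_5 = (-0.5608, -0.8280)
  (0,1): δ = 128.85°  ·
  (0,2): δ = 72.52°  ·
  (0,3): δ = 30.33°  ✓
  (0,4): δ = 78.95°  ·
  (0,5): δ = 118.47°  ·
  (1,2): δ = 123.67°  ·
  (1,3): δ = 20.83°  ✓
  (1,4): δ = 27.80°  ✓
  (1,5): δ = 67.32°  ·
  (2,3): δ = 77.16°  ·
  (2,4): δ = 28.53°  ✓
  (2,5): δ = 10.99°  ✓
  (3,4): δ = 131.37°  ·
  (3,5): δ = 91.85°  ·
  (4,5): δ = 140.48°  ·
antipodal pairs: 5

count = 5; pairs: (0,3), (1,3), (1,4), (2,4), (2,5)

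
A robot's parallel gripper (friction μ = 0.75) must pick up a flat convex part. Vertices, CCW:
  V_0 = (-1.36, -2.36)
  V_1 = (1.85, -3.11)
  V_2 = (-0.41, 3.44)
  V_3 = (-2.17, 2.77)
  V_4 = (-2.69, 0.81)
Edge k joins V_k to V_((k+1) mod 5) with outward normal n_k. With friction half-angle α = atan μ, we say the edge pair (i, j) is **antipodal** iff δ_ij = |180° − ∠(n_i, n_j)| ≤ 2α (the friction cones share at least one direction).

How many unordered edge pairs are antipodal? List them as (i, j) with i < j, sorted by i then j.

count = 4; pairs: (0,1), (0,2), (1,3), (1,4)

α = atan 0.75 = 36.87°;  2α = 73.74°
n_0 = (-0.2275, -0.9738)
n_1 = (+0.9453, +0.3262)
n_2 = (-0.3558, +0.9346)
n_3 = (-0.9666, +0.2564)
n_4 = (-0.9221, -0.3869)
  (0,1): δ = 57.81°  ✓
  (0,2): δ = 33.99°  ✓
  (0,3): δ = 88.29°  ·
  (0,4): δ = 125.91°  ·
  (1,2): δ = 88.20°  ·
  (1,3): δ = 33.90°  ✓
  (1,4): δ = 3.72°  ✓
  (2,3): δ = 125.70°  ·
  (2,4): δ = 88.08°  ·
  (3,4): δ = 142.38°  ·
antipodal pairs: 4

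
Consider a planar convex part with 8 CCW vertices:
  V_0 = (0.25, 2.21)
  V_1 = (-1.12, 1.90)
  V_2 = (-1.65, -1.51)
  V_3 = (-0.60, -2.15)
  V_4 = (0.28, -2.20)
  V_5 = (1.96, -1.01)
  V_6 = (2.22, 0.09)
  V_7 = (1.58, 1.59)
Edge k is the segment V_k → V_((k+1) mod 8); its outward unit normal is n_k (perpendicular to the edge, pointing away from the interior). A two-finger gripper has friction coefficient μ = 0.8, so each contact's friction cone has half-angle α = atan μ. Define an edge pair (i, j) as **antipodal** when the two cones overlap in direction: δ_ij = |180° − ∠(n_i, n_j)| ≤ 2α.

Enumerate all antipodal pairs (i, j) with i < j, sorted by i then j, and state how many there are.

count = 14; pairs: (0,2), (0,3), (0,4), (0,5), (1,4), (1,5), (1,6), (1,7), (2,5), (2,6), (2,7), (3,6), (3,7), (4,7)

α = atan 0.8 = 38.66°;  2α = 77.32°
n_0 = (-0.2207, +0.9753)
n_1 = (-0.9881, +0.1536)
n_2 = (-0.5205, -0.8539)
n_3 = (-0.0567, -0.9984)
n_4 = (+0.5780, -0.8160)
n_5 = (+0.9732, -0.2300)
n_6 = (+0.9198, +0.3924)
n_7 = (+0.4225, +0.9064)
  (0,1): δ = 111.58°  ·
  (0,2): δ = 44.11°  ✓
  (0,3): δ = 16.00°  ✓
  (0,4): δ = 22.56°  ✓
  (0,5): δ = 63.95°  ✓
  (0,6): δ = 100.36°  ·
  (0,7): δ = 142.26°  ·
  (1,2): δ = 112.53°  ·
  (1,3): δ = 84.42°  ·
  (1,4): δ = 45.85°  ✓
  (1,5): δ = 4.46°  ✓
  (1,6): δ = 31.94°  ✓
  (1,7): δ = 73.84°  ✓
  (2,3): δ = 151.89°  ·
  (2,4): δ = 113.33°  ·
  (2,5): δ = 71.94°  ✓
  (2,6): δ = 35.53°  ✓
  (2,7): δ = 6.37°  ✓
  (3,4): δ = 141.44°  ·
  (3,5): δ = 100.05°  ·
  (3,6): δ = 63.64°  ✓
  (3,7): δ = 21.74°  ✓
  (4,5): δ = 138.61°  ·
  (4,6): δ = 102.20°  ·
  (4,7): δ = 60.30°  ✓
  (5,6): δ = 143.60°  ·
  (5,7): δ = 101.69°  ·
  (6,7): δ = 138.10°  ·
antipodal pairs: 14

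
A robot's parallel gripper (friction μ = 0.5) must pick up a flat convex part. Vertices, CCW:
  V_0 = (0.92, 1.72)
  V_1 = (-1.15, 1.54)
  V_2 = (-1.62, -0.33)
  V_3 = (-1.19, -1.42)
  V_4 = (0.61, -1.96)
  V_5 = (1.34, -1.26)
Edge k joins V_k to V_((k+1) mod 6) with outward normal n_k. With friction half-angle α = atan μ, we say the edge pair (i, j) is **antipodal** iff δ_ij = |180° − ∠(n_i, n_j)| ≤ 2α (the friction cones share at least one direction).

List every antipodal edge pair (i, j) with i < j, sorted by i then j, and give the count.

α = atan 0.5 = 26.57°;  2α = 53.13°
n_0 = (-0.0866, +0.9962)
n_1 = (-0.9698, +0.2438)
n_2 = (-0.9302, -0.3670)
n_3 = (-0.2873, -0.9578)
n_4 = (+0.6921, -0.7218)
n_5 = (+0.9902, +0.1396)
  (0,1): δ = 109.08°  ·
  (0,2): δ = 73.44°  ·
  (0,3): δ = 21.67°  ✓
  (0,4): δ = 38.83°  ✓
  (0,5): δ = 93.05°  ·
  (1,2): δ = 144.36°  ·
  (1,3): δ = 92.59°  ·
  (1,4): δ = 32.09°  ✓
  (1,5): δ = 22.13°  ✓
  (2,3): δ = 128.23°  ·
  (2,4): δ = 67.73°  ·
  (2,5): δ = 13.51°  ✓
  (3,4): δ = 119.50°  ·
  (3,5): δ = 65.28°  ·
  (4,5): δ = 125.78°  ·
antipodal pairs: 5

count = 5; pairs: (0,3), (0,4), (1,4), (1,5), (2,5)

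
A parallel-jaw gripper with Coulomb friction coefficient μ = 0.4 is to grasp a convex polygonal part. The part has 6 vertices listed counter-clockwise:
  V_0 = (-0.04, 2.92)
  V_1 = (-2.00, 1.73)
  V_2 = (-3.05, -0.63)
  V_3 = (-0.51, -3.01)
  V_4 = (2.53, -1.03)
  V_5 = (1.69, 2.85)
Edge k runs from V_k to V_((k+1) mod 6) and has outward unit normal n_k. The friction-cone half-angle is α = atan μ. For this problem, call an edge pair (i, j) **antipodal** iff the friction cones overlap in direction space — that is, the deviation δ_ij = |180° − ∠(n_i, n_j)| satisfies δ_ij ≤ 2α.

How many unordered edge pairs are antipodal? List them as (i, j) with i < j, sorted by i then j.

count = 6; pairs: (0,3), (1,3), (1,4), (2,4), (2,5), (3,5)

α = atan 0.4 = 21.80°;  2α = 43.60°
n_0 = (-0.5190, +0.8548)
n_1 = (-0.9137, +0.4065)
n_2 = (-0.6837, -0.7297)
n_3 = (+0.5458, -0.8379)
n_4 = (+0.9774, +0.2116)
n_5 = (+0.0404, +0.9992)
  (0,1): δ = 145.25°  ·
  (0,2): δ = 74.40°  ·
  (0,3): δ = 1.81°  ✓
  (0,4): δ = 70.95°  ·
  (0,5): δ = 146.42°  ·
  (1,2): δ = 109.15°  ·
  (1,3): δ = 32.94°  ✓
  (1,4): δ = 36.20°  ✓
  (1,5): δ = 111.67°  ·
  (2,3): δ = 103.79°  ·
  (2,4): δ = 34.65°  ✓
  (2,5): δ = 40.82°  ✓
  (3,4): δ = 110.86°  ·
  (3,5): δ = 35.39°  ✓
  (4,5): δ = 104.53°  ·
antipodal pairs: 6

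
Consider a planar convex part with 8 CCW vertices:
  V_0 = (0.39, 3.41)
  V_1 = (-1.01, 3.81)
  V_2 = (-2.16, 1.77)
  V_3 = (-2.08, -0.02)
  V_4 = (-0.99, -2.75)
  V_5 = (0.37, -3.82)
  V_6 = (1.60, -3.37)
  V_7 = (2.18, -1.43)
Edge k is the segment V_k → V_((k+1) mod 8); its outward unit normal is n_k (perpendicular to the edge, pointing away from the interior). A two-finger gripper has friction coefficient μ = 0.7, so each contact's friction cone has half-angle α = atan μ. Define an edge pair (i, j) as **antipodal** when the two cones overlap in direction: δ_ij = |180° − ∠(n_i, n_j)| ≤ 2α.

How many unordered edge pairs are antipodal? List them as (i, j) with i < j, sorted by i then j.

count = 12; pairs: (0,3), (0,4), (0,5), (1,5), (1,6), (1,7), (2,6), (2,7), (3,6), (3,7), (4,6), (4,7)

α = atan 0.7 = 34.99°;  2α = 69.98°
n_0 = (+0.2747, +0.9615)
n_1 = (-0.8711, +0.4911)
n_2 = (-0.9990, -0.0446)
n_3 = (-0.9287, -0.3708)
n_4 = (-0.6183, -0.7859)
n_5 = (+0.3436, -0.9391)
n_6 = (+0.9581, -0.2864)
n_7 = (+0.9379, +0.3469)
  (0,1): δ = 103.47°  ·
  (0,2): δ = 71.50°  ·
  (0,3): δ = 52.29°  ✓
  (0,4): δ = 22.25°  ✓
  (0,5): δ = 36.04°  ✓
  (0,6): δ = 89.30°  ·
  (0,7): δ = 126.24°  ·
  (1,2): δ = 148.03°  ·
  (1,3): δ = 128.82°  ·
  (1,4): δ = 98.78°  ·
  (1,5): δ = 40.49°  ✓
  (1,6): δ = 12.77°  ✓
  (1,7): δ = 49.71°  ✓
  (2,3): δ = 160.79°  ·
  (2,4): δ = 130.75°  ·
  (2,5): δ = 72.46°  ·
  (2,6): δ = 19.20°  ✓
  (2,7): δ = 17.74°  ✓
  (3,4): δ = 149.96°  ·
  (3,5): δ = 91.67°  ·
  (3,6): δ = 38.41°  ✓
  (3,7): δ = 1.47°  ✓
  (4,5): δ = 121.71°  ·
  (4,6): δ = 68.45°  ✓
  (4,7): δ = 31.51°  ✓
  (5,6): δ = 126.74°  ·
  (5,7): δ = 89.80°  ·
  (6,7): δ = 143.06°  ·
antipodal pairs: 12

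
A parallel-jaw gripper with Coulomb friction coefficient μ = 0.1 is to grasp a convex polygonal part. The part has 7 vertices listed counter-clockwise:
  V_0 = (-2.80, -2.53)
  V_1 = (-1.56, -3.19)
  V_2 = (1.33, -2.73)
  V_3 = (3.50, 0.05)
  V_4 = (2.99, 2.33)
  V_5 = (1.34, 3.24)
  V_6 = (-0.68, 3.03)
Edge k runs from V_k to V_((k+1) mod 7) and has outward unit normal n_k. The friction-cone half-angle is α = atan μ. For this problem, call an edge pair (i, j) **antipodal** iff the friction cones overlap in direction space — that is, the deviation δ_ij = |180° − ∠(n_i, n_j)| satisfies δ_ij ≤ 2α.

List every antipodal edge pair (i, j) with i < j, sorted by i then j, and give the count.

α = atan 0.1 = 5.71°;  2α = 11.42°
n_0 = (-0.4698, -0.8827)
n_1 = (+0.1572, -0.9876)
n_2 = (+0.7883, -0.6153)
n_3 = (+0.9759, +0.2183)
n_4 = (+0.4829, +0.8757)
n_5 = (-0.1034, +0.9946)
n_6 = (-0.9344, +0.3563)
  (0,1): δ = 142.93°  ·
  (0,2): δ = 99.95°  ·
  (0,3): δ = 49.37°  ·
  (0,4): δ = 0.85°  ✓
  (0,5): δ = 33.96°  ·
  (0,6): δ = 97.15°  ·
  (1,2): δ = 137.02°  ·
  (1,3): δ = 86.44°  ·
  (1,4): δ = 37.92°  ·
  (1,5): δ = 3.11°  ✓
  (1,6): δ = 60.08°  ·
  (2,3): δ = 129.42°  ·
  (2,4): δ = 80.90°  ·
  (2,5): δ = 46.09°  ·
  (2,6): δ = 17.10°  ·
  (3,4): δ = 131.49°  ·
  (3,5): δ = 96.67°  ·
  (3,6): δ = 33.48°  ·
  (4,5): δ = 145.19°  ·
  (4,6): δ = 81.99°  ·
  (5,6): δ = 116.81°  ·
antipodal pairs: 2

count = 2; pairs: (0,4), (1,5)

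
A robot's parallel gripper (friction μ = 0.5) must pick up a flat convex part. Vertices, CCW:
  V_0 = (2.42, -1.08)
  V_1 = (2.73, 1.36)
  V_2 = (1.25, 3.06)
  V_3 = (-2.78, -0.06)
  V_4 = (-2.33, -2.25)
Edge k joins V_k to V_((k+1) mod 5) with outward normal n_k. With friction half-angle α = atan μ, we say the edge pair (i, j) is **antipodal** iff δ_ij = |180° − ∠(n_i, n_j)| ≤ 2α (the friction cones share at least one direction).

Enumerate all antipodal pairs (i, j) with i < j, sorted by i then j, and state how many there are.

α = atan 0.5 = 26.57°;  2α = 53.13°
n_0 = (+0.9920, -0.1260)
n_1 = (+0.7542, +0.6566)
n_2 = (-0.6122, +0.7907)
n_3 = (-0.9795, -0.2013)
n_4 = (+0.2392, -0.9710)
  (0,1): δ = 131.72°  ·
  (0,2): δ = 45.01°  ✓
  (0,3): δ = 18.85°  ✓
  (0,4): δ = 111.08°  ·
  (1,2): δ = 93.30°  ·
  (1,3): δ = 29.43°  ✓
  (1,4): δ = 62.79°  ·
  (2,3): δ = 116.14°  ·
  (2,4): δ = 23.91°  ✓
  (3,4): δ = 87.77°  ·
antipodal pairs: 4

count = 4; pairs: (0,2), (0,3), (1,3), (2,4)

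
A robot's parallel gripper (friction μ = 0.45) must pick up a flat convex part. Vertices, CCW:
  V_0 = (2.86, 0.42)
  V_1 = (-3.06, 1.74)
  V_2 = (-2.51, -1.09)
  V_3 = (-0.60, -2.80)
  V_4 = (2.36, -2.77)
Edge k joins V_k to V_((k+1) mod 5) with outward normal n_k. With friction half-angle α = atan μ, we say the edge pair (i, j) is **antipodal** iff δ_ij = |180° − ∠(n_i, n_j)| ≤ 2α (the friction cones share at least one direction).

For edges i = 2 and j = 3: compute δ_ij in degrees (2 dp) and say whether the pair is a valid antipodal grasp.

δ = 137.58°, invalid

α = atan 0.45 = 24.23°;  2α = 48.46°
edge 2: e_2 = (+1.91, -1.71);  n_2 = (-0.6670, -0.7450)
edge 3: e_3 = (+2.96, +0.03);  n_3 = (+0.0101, -0.9999)
∠(n_2, n_3) = 42.42°
δ = |180° − 42.42°| = 137.58°
137.58° > 2α = 48.46°  →  invalid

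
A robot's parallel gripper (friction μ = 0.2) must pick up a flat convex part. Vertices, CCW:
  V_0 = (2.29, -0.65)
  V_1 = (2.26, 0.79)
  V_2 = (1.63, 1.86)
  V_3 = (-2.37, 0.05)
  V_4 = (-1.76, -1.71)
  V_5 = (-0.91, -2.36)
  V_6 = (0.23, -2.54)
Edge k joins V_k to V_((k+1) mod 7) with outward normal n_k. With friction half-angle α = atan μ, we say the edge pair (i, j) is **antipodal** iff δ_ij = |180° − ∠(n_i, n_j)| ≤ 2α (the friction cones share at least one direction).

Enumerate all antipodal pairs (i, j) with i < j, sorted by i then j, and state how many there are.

count = 4; pairs: (0,3), (1,3), (1,4), (2,6)

α = atan 0.2 = 11.31°;  2α = 22.62°
n_0 = (+0.9998, +0.0208)
n_1 = (+0.8617, +0.5074)
n_2 = (-0.4123, +0.9111)
n_3 = (-0.9449, -0.3275)
n_4 = (-0.6075, -0.7944)
n_5 = (-0.1560, -0.9878)
n_6 = (+0.6760, -0.7369)
  (0,1): δ = 150.70°  ·
  (0,2): δ = 66.85°  ·
  (0,3): δ = 17.92°  ✓
  (0,4): δ = 51.40°  ·
  (0,5): δ = 79.83°  ·
  (0,6): δ = 131.34°  ·
  (1,2): δ = 96.14°  ·
  (1,3): δ = 11.37°  ✓
  (1,4): δ = 22.11°  ✓
  (1,5): δ = 50.54°  ·
  (1,6): δ = 102.05°  ·
  (2,3): δ = 95.23°  ·
  (2,4): δ = 61.75°  ·
  (2,5): δ = 33.32°  ·
  (2,6): δ = 18.19°  ✓
  (3,4): δ = 146.52°  ·
  (3,5): δ = 118.09°  ·
  (3,6): δ = 66.58°  ·
  (4,5): δ = 151.57°  ·
  (4,6): δ = 100.06°  ·
  (5,6): δ = 128.49°  ·
antipodal pairs: 4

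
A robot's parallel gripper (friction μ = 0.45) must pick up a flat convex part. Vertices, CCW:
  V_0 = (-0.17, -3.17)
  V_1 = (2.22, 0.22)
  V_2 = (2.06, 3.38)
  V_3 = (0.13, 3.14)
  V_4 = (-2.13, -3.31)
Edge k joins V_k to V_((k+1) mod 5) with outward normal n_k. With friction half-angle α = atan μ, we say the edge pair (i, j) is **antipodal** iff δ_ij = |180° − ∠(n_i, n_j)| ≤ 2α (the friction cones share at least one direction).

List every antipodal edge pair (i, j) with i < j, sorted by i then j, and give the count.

count = 4; pairs: (0,2), (0,3), (1,3), (2,4)

α = atan 0.45 = 24.23°;  2α = 48.46°
n_0 = (+0.8173, -0.5762)
n_1 = (+0.9987, +0.0506)
n_2 = (-0.1234, +0.9924)
n_3 = (-0.9437, +0.3307)
n_4 = (+0.0712, -0.9975)
  (0,1): δ = 141.92°  ·
  (0,2): δ = 47.73°  ✓
  (0,3): δ = 15.87°  ✓
  (0,4): δ = 129.27°  ·
  (1,2): δ = 85.81°  ·
  (1,3): δ = 22.21°  ✓
  (1,4): δ = 91.19°  ·
  (2,3): δ = 116.40°  ·
  (2,4): δ = 3.00°  ✓
  (3,4): δ = 66.60°  ·
antipodal pairs: 4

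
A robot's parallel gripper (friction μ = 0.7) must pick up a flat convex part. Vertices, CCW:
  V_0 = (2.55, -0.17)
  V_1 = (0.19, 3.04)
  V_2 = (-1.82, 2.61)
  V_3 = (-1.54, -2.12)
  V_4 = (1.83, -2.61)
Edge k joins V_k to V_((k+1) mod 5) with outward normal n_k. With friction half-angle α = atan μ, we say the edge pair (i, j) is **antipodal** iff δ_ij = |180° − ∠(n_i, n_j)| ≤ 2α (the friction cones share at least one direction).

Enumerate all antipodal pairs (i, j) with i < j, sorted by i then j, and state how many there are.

α = atan 0.7 = 34.99°;  2α = 69.98°
n_0 = (+0.8057, +0.5923)
n_1 = (-0.2092, +0.9779)
n_2 = (-0.9983, -0.0591)
n_3 = (-0.1439, -0.9896)
n_4 = (+0.9591, -0.2830)
  (0,1): δ = 114.25°  ·
  (0,2): δ = 32.94°  ✓
  (0,3): δ = 45.40°  ✓
  (0,4): δ = 127.24°  ·
  (1,2): δ = 98.69°  ·
  (1,3): δ = 20.35°  ✓
  (1,4): δ = 61.48°  ✓
  (2,3): δ = 101.66°  ·
  (2,4): δ = 19.83°  ✓
  (3,4): δ = 98.17°  ·
antipodal pairs: 5

count = 5; pairs: (0,2), (0,3), (1,3), (1,4), (2,4)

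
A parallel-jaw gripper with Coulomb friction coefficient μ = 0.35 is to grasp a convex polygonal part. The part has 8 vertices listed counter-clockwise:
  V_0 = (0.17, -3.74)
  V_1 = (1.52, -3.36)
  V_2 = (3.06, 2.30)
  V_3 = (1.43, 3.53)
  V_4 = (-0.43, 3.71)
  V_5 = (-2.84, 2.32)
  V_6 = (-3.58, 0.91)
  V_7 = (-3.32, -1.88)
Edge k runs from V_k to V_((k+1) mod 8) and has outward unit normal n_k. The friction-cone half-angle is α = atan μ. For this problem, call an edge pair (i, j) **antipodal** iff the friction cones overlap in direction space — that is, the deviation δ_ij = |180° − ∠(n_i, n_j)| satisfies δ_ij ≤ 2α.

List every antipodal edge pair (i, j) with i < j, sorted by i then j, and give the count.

count = 6; pairs: (0,3), (0,4), (1,5), (1,6), (2,7), (3,7)

α = atan 0.35 = 19.29°;  2α = 38.58°
n_0 = (+0.2710, -0.9626)
n_1 = (+0.9649, -0.2625)
n_2 = (+0.6023, +0.7982)
n_3 = (+0.0963, +0.9954)
n_4 = (-0.4996, +0.8662)
n_5 = (-0.8855, +0.4647)
n_6 = (-0.9957, -0.0928)
n_7 = (-0.4703, -0.8825)
  (0,1): δ = 120.94°  ·
  (0,2): δ = 52.76°  ·
  (0,3): δ = 21.25°  ✓
  (0,4): δ = 14.25°  ✓
  (0,5): δ = 46.59°  ·
  (0,6): δ = 79.60°  ·
  (0,7): δ = 136.22°  ·
  (1,2): δ = 111.82°  ·
  (1,3): δ = 80.31°  ·
  (1,4): δ = 44.80°  ·
  (1,5): δ = 12.47°  ✓
  (1,6): δ = 20.54°  ✓
  (1,7): δ = 77.17°  ·
  (2,3): δ = 148.49°  ·
  (2,4): δ = 112.99°  ·
  (2,5): δ = 80.65°  ·
  (2,6): δ = 47.64°  ·
  (2,7): δ = 8.98°  ✓
  (3,4): δ = 144.50°  ·
  (3,5): δ = 112.16°  ·
  (3,6): δ = 79.15°  ·
  (3,7): δ = 22.53°  ✓
  (4,5): δ = 147.67°  ·
  (4,6): δ = 114.65°  ·
  (4,7): δ = 58.03°  ·
  (5,6): δ = 146.98°  ·
  (5,7): δ = 90.36°  ·
  (6,7): δ = 123.38°  ·
antipodal pairs: 6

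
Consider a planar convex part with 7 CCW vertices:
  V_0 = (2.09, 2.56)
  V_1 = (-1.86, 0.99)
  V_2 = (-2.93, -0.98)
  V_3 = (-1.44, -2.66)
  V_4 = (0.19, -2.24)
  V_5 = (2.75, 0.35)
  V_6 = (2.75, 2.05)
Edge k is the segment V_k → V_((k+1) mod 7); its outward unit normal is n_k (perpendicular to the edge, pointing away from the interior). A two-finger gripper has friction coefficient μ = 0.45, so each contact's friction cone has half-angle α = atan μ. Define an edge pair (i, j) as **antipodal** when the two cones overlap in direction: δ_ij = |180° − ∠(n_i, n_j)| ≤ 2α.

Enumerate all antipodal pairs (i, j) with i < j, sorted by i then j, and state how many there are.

α = atan 0.45 = 24.23°;  2α = 48.46°
n_0 = (-0.3694, +0.9293)
n_1 = (-0.8787, +0.4773)
n_2 = (-0.7481, -0.6635)
n_3 = (+0.2495, -0.9684)
n_4 = (+0.7112, -0.7030)
n_5 = (+1.0000, -0.0000)
n_6 = (+0.6114, +0.7913)
  (0,1): δ = 140.18°  ·
  (0,2): δ = 70.11°  ·
  (0,3): δ = 7.23°  ✓
  (0,4): δ = 23.66°  ✓
  (0,5): δ = 68.32°  ·
  (0,6): δ = 120.63°  ·
  (1,2): δ = 109.92°  ·
  (1,3): δ = 47.04°  ✓
  (1,4): δ = 16.16°  ✓
  (1,5): δ = 28.51°  ✓
  (1,6): δ = 80.81°  ·
  (2,3): δ = 117.12°  ·
  (2,4): δ = 86.24°  ·
  (2,5): δ = 41.57°  ✓
  (2,6): δ = 10.74°  ✓
  (3,4): δ = 149.12°  ·
  (3,5): δ = 104.45°  ·
  (3,6): δ = 52.14°  ·
  (4,5): δ = 135.33°  ·
  (4,6): δ = 83.03°  ·
  (5,6): δ = 127.69°  ·
antipodal pairs: 7

count = 7; pairs: (0,3), (0,4), (1,3), (1,4), (1,5), (2,5), (2,6)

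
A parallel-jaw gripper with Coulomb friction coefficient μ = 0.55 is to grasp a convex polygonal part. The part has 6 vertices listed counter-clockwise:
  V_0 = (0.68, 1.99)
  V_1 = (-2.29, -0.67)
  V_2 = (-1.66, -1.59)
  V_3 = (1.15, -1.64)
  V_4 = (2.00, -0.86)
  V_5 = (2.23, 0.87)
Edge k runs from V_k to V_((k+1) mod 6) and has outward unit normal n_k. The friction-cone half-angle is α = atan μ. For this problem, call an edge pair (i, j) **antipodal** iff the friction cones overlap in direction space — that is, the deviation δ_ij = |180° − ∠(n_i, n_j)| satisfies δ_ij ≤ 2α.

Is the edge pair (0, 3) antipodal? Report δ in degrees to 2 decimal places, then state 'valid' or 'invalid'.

α = atan 0.55 = 28.81°;  2α = 57.62°
edge 0: e_0 = (-2.97, -2.66);  n_0 = (-0.6672, +0.7449)
edge 3: e_3 = (+0.85, +0.78);  n_3 = (+0.6761, -0.7368)
∠(n_0, n_3) = 179.31°
δ = |180° − 179.31°| = 0.69°
0.69° ≤ 2α = 57.62°  →  valid

δ = 0.69°, valid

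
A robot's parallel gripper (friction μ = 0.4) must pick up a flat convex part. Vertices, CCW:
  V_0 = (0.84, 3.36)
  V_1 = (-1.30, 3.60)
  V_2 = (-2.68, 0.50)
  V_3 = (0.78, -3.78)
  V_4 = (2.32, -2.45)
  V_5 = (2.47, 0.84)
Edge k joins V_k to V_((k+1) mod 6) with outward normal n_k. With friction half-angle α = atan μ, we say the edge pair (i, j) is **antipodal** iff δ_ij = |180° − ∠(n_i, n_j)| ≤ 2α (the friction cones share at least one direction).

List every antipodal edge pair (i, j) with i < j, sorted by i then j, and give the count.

α = atan 0.4 = 21.80°;  2α = 43.60°
n_0 = (+0.1115, +0.9938)
n_1 = (-0.9136, +0.4067)
n_2 = (-0.7777, -0.6287)
n_3 = (+0.6536, -0.7568)
n_4 = (+0.9990, -0.0455)
n_5 = (+0.8397, +0.5431)
  (0,1): δ = 107.60°  ·
  (0,2): δ = 44.65°  ·
  (0,3): δ = 47.21°  ·
  (0,4): δ = 93.79°  ·
  (0,5): δ = 129.29°  ·
  (1,2): δ = 117.05°  ·
  (1,3): δ = 25.19°  ✓
  (1,4): δ = 21.39°  ✓
  (1,5): δ = 56.89°  ·
  (2,3): δ = 88.14°  ·
  (2,4): δ = 41.56°  ✓
  (2,5): δ = 6.06°  ✓
  (3,4): δ = 133.43°  ·
  (3,5): δ = 97.92°  ·
  (4,5): δ = 144.49°  ·
antipodal pairs: 4

count = 4; pairs: (1,3), (1,4), (2,4), (2,5)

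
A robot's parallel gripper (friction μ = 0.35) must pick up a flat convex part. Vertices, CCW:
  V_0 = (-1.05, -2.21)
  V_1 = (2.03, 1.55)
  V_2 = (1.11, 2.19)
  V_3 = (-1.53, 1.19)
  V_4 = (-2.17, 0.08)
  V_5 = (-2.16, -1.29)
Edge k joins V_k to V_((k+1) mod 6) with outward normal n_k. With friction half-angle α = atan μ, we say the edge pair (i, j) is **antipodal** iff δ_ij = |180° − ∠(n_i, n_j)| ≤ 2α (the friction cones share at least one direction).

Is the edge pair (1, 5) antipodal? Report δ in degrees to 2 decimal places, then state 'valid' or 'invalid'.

δ = 4.83°, valid

α = atan 0.35 = 19.29°;  2α = 38.58°
edge 1: e_1 = (-0.92, +0.64);  n_1 = (+0.5711, +0.8209)
edge 5: e_5 = (+1.11, -0.92);  n_5 = (-0.6381, -0.7699)
∠(n_1, n_5) = 175.17°
δ = |180° − 175.17°| = 4.83°
4.83° ≤ 2α = 38.58°  →  valid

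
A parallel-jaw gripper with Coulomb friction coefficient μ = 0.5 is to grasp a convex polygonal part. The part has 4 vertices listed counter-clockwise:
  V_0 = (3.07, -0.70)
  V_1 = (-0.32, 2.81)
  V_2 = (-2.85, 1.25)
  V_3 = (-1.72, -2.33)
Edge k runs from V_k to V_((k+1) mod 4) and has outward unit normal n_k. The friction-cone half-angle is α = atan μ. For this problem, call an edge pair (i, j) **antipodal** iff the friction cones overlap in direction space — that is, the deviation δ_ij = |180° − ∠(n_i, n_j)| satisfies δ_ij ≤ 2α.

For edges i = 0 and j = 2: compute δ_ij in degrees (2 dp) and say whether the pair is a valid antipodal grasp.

α = atan 0.5 = 26.57°;  2α = 53.13°
edge 0: e_0 = (-3.39, +3.51);  n_0 = (+0.7193, +0.6947)
edge 2: e_2 = (+1.13, -3.58);  n_2 = (-0.9536, -0.3010)
∠(n_0, n_2) = 153.51°
δ = |180° − 153.51°| = 26.49°
26.49° ≤ 2α = 53.13°  →  valid

δ = 26.49°, valid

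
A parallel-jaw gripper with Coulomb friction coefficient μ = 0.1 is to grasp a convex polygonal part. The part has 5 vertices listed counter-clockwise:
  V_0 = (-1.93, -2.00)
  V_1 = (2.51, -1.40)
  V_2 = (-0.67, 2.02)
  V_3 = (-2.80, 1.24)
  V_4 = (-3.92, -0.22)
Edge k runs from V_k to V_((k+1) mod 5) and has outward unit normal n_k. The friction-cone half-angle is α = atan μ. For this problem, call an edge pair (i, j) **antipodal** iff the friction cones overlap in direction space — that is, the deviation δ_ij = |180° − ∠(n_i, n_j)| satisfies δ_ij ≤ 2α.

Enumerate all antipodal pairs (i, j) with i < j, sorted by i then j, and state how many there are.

α = atan 0.1 = 5.71°;  2α = 11.42°
n_0 = (+0.1339, -0.9910)
n_1 = (+0.7323, +0.6809)
n_2 = (-0.3439, +0.9390)
n_3 = (-0.7934, +0.6087)
n_4 = (-0.6667, -0.7453)
  (0,1): δ = 54.78°  ·
  (0,2): δ = 12.42°  ·
  (0,3): δ = 44.81°  ·
  (0,4): δ = 130.49°  ·
  (1,2): δ = 112.80°  ·
  (1,3): δ = 80.41°  ·
  (1,4): δ = 5.27°  ✓
  (2,3): δ = 147.61°  ·
  (2,4): δ = 61.92°  ·
  (3,4): δ = 94.32°  ·
antipodal pairs: 1

count = 1; pairs: (1,4)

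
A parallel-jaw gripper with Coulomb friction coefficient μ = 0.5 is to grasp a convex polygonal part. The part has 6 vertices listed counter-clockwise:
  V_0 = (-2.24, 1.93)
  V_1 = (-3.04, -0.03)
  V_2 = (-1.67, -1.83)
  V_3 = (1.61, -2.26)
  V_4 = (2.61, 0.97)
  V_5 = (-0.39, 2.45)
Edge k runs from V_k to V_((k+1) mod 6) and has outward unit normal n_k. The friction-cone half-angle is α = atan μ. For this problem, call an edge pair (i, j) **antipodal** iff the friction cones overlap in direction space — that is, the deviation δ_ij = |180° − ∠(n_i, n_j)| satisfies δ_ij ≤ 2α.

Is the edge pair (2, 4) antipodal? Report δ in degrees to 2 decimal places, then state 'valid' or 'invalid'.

δ = 18.79°, valid

α = atan 0.5 = 26.57°;  2α = 53.13°
edge 2: e_2 = (+3.28, -0.43);  n_2 = (-0.1300, -0.9915)
edge 4: e_4 = (-3.00, +1.48);  n_4 = (+0.4424, +0.8968)
∠(n_2, n_4) = 161.21°
δ = |180° − 161.21°| = 18.79°
18.79° ≤ 2α = 53.13°  →  valid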